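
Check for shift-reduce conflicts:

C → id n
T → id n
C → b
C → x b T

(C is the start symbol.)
No shift-reduce conflicts

Augment with C' → C and build the canonical LR(0) collection (I0 = CLOSURE({[C' → . C]}), then GOTO on every symbol after a dot until no new states appear). It has 10 states:
  I0: { [C → . b], [C → . id n], [C → . x b T], [C' → . C] }  — shift
  I1: { [C' → C .] }  — accept
  I2: { [C → b .] }  — reduce
  I3: { [C → id . n] }  — shift
  I4: { [C → x . b T] }  — shift
  I5: { [C → x b . T], [T → . id n] }  — shift
  I6: { [C → x b T .] }  — reduce
  I7: { [T → id . n] }  — shift
  I8: { [T → id n .] }  — reduce
  I9: { [C → id n .] }  — reduce

No state contains both a complete item and a shift item.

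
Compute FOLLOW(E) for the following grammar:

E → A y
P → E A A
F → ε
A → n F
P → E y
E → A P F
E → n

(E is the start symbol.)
{ $, 'n', 'y' }

To compute FOLLOW(E), find every occurrence of E on a right-hand side N → α E β: add FIRST(β) \ {ε}, and if β is empty or nullable also add FOLLOW(N). Iterate to a fixed point.

E is the start symbol, so $ ∈ FOLLOW(E).
In P → E A A: E is followed by A A, add FIRST(A A) \ {ε} = { 'n' }
In P → E y: E is followed by y, add FIRST(y) \ {ε} = { 'y' }

Taking the union: FOLLOW(E) = { $, 'n', 'y' }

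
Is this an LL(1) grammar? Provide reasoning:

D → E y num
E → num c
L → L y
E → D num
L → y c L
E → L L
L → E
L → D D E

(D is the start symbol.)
Relevant sets:
  FIRST(D) = { 'num', 'y' }
  FIRST(L) = { 'num', 'y' }
  FIRST(E) = { 'num', 'y' }

For E:
  PREDICT(E → num c) = { 'num' }
  PREDICT(E → D num) = { 'num', 'y' }
  PREDICT(E → L L) = { 'num', 'y' }
For L:
  PREDICT(L → L y) = { 'num', 'y' }
  PREDICT(L → y c L) = { 'y' }
  PREDICT(L → E) = { 'num', 'y' }
  PREDICT(L → D D E) = { 'num', 'y' }
D has a single production, so nothing to check there.

Conflict found: Predict set conflict for E: { 'num' }
The grammar is NOT LL(1).

Answer: No. Predict set conflict for E: { 'num' }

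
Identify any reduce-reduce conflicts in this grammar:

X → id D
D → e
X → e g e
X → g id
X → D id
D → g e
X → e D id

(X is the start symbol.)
Yes — I13: [D → g e .] vs [X → e g e .]

Augment with X' → X and build the canonical LR(0) collection (I0 = CLOSURE({[X' → . X]}), then GOTO on every symbol after a dot until no new states appear). It has 16 states:
  I0: { [D → . e], [D → . g e], [X → . D id], [X → . e D id], [X → . e g e], [X → . g id], [X → . id D], [X' → . X] }  — shift
  I1: { [X → D . id] }  — shift
  I2: { [X' → X .] }  — accept
  I3: { [D → . e], [D → . g e], [D → e .], [X → e . D id], [X → e . g e] }  — shift, reduce
  I4: { [D → g . e], [X → g . id] }  — shift
  I5: { [D → . e], [D → . g e], [X → id . D] }  — shift
  I6: { [X → id D .] }  — reduce
  I7: { [D → e .] }  — reduce
  I8: { [D → g . e] }  — shift
  I9: { [D → g e .] }  — reduce
  I10: { [X → g id .] }  — reduce
  I11: { [X → e D . id] }  — shift
  I12: { [D → g . e], [X → e g . e] }  — shift
  I13: { [D → g e .], [X → e g e .] }  — 2 reduces
  I14: { [X → e D id .] }  — reduce
  I15: { [X → D id .] }  — reduce

I13 contains complete items [D → g e .], [X → e g e .] — reduce-reduce conflict.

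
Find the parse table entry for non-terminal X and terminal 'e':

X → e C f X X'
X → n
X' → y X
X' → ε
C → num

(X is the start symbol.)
X → e C f X X'

To find M[X, 'e'], we find productions for X where 'e' is in the predict set (PREDICT(N → α) = (FIRST(α) \ {ε}) ∪ (FOLLOW(N) if α ⇒* ε)).

X → e C f X X': PREDICT = { 'e' }
  'e' is in predict set, so this production goes in M[X, 'e']
X → n: PREDICT = { 'n' }

M[X, 'e'] = X → e C f X X'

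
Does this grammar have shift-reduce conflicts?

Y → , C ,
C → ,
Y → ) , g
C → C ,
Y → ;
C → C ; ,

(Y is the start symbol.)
No shift-reduce conflicts

A shift-reduce conflict occurs when an LR(0) state has both:
  - a complete (reduce) item [A → α .] (dot at the end), and
  - a shift item [B → β . c γ] (dot before a terminal).

Augment with Y' → Y and build the canonical LR(0) collection (I0 = CLOSURE({[Y' → . Y]}), then GOTO on every symbol after a dot until no new states appear). It has 12 states:
  I0: { [Y → . ) , g], [Y → . , C ,], [Y → . ;], [Y' → . Y] }  — shift
  I1: { [Y → ) . , g] }  — shift
  I2: { [C → . ,], [C → . C ,], [C → . C ; ,], [Y → , . C ,] }  — shift
  I3: { [Y → ; .] }  — reduce
  I4: { [Y' → Y .] }  — accept
  I5: { [C → , .] }  — reduce
  I6: { [C → C . ,], [C → C . ; ,], [Y → , C . ,] }  — shift
  I7: { [C → C , .], [Y → , C , .] }  — 2 reduces
  I8: { [C → C ; . ,] }  — shift
  I9: { [C → C ; , .] }  — reduce
  I10: { [Y → ) , . g] }  — shift
  I11: { [Y → ) , g .] }  — reduce

No state contains both a complete item and a shift item.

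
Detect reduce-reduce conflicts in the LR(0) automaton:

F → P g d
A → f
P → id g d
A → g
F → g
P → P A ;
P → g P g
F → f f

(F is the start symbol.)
Yes — I12: [A → g .] vs [P → g P g .]

Augment with F' → F and build the canonical LR(0) collection (I0 = CLOSURE({[F' → . F]}), then GOTO on every symbol after a dot until no new states appear). It has 17 states:
  I0: { [F → . P g d], [F → . f f], [F → . g], [F' → . F], [P → . P A ;], [P → . g P g], [P → . id g d] }  — shift
  I1: { [F' → F .] }  — accept
  I2: { [A → . f], [A → . g], [F → P . g d], [P → P . A ;] }  — shift
  I3: { [F → f . f] }  — shift
  I4: { [F → g .], [P → . P A ;], [P → . g P g], [P → . id g d], [P → g . P g] }  — shift, reduce
  I5: { [P → id . g d] }  — shift
  I6: { [P → id g . d] }  — shift
  I7: { [P → id g d .] }  — reduce
  I8: { [A → . f], [A → . g], [P → P . A ;], [P → g P . g] }  — shift
  I9: { [P → . P A ;], [P → . g P g], [P → . id g d], [P → g . P g] }  — shift
  I10: { [P → P A . ;] }  — shift
  I11: { [A → f .] }  — reduce
  I12: { [A → g .], [P → g P g .] }  — 2 reduces
  I13: { [P → P A ; .] }  — reduce
  I14: { [F → f f .] }  — reduce
  I15: { [A → g .], [F → P g . d] }  — shift, reduce
  I16: { [F → P g d .] }  — reduce

I12 contains complete items [A → g .], [P → g P g .] — reduce-reduce conflict.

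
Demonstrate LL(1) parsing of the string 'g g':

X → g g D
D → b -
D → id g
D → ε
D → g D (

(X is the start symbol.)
LL(1) parsing maintains a stack (initially the start symbol over $) and the input. At each step: if the stack top is a terminal, match it against the current input token; if it is a non-terminal N, replace it with the RHS of M[N, lookahead] (the unique production whose predict set contains the lookahead).

Stack is shown with the top on the left.

Stack    Input  Action
----------------------
X $      g g $  output X → g g D
g g D $  g g $  match 'g'
g D $    g $    match 'g'
D $      $      output D → ε
$        $      accept

The string is accepted.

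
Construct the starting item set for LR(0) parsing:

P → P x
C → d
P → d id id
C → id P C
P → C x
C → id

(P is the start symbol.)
{ [C → . d], [C → . id P C], [C → . id], [P → . C x], [P → . P x], [P → . d id id], [P' → . P] }

First, augment the grammar with P' → P
I₀ = CLOSURE({ [P' → . P] }):
  [P' → . P] has the dot before P: add [P → . P x], [P → . d id id], [P → . C x]
  [P → . C x] has the dot before C: add [C → . d], [C → . id P C], [C → . id]
No further items can be added.

I₀ = { [C → . d], [C → . id P C], [C → . id], [P → . C x], [P → . P x], [P → . d id id], [P' → . P] }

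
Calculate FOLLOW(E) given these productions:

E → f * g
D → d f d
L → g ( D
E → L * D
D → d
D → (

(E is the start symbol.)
To compute FOLLOW(E), find every occurrence of E on a right-hand side N → α E β: add FIRST(β) \ {ε}, and if β is empty or nullable also add FOLLOW(N). Iterate to a fixed point.

E is the start symbol, so $ ∈ FOLLOW(E).
E does not occur on any right-hand side.

Taking the union: FOLLOW(E) = { $ }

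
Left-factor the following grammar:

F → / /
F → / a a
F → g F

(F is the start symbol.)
F → / F'
F' → /
F' → a a
F → g F

Left-factoring transforms A → αβ₁ | αβ₂ into A → αA' and A' → β₁ | β₂
(α is the longest common prefix among the alternatives). Repeat until
no nonterminal has two alternatives with a common prefix.

Round 1: F has alternatives sharing prefix '/'. Introduce F': F → / F'
  Add: F' → /
  Add: F' → a a

No remaining common prefixes — done.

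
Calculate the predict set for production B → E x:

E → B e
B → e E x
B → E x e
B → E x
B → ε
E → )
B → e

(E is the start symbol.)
PREDICT(B → E x) = (FIRST(RHS) \ {ε}) ∪ (FOLLOW(B) if ε ∈ FIRST(RHS), i.e. RHS ⇒* ε)
FIRST(E) = { ')', 'e' }
FIRST(E x) = { ')', 'e' }
ε ∉ FIRST(E x), so FOLLOW(B) is not added.
PREDICT(B → E x) = { ')', 'e' }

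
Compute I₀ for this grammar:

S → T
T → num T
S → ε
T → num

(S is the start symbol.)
{ [S → . T], [S → .], [S' → . S], [T → . num T], [T → . num] }

First, augment the grammar with S' → S
I₀ = CLOSURE({ [S' → . S] }):
  [S' → . S] has the dot before S: add [S → . T], [S → .]
  [S → . T] has the dot before T: add [T → . num T], [T → . num]
No further items can be added.

I₀ = { [S → . T], [S → .], [S' → . S], [T → . num T], [T → . num] }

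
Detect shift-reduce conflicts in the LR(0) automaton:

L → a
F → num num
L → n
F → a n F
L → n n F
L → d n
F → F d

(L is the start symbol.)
A shift-reduce conflict occurs when an LR(0) state has both:
  - a complete (reduce) item [A → α .] (dot at the end), and
  - a shift item [B → β . c γ] (dot before a terminal).

Augment with L' → L and build the canonical LR(0) collection (I0 = CLOSURE({[L' → . L]}), then GOTO on every symbol after a dot until no new states appear). It has 14 states:
  I0: { [L → . a], [L → . d n], [L → . n n F], [L → . n], [L' → . L] }  — shift
  I1: { [L' → L .] }  — accept
  I2: { [L → a .] }  — reduce
  I3: { [L → d . n] }  — shift
  I4: { [L → n . n F], [L → n .] }  — shift, reduce
  I5: { [F → . F d], [F → . a n F], [F → . num num], [L → n n . F] }  — shift
  I6: { [F → F . d], [L → n n F .] }  — shift, reduce
  I7: { [F → a . n F] }  — shift
  I8: { [F → num . num] }  — shift
  I9: { [F → num num .] }  — reduce
  I10: { [F → . F d], [F → . a n F], [F → . num num], [F → a n . F] }  — shift
  I11: { [F → F . d], [F → a n F .] }  — shift, reduce
  I12: { [F → F d .] }  — reduce
  I13: { [L → d n .] }  — reduce

I4 contains reduce item [L → n .] and shift item [L → n . n F] — shift-reduce conflict.
I6 contains reduce item [L → n n F .] and shift item [F → F . d] — shift-reduce conflict.
I11 contains reduce item [F → a n F .] and shift item [F → F . d] — shift-reduce conflict.

Answer: Yes — I4: [L → n .] vs [L → n . n F]; I6: [L → n n F .] vs [F → F . d]; I11: [F → a n F .] vs [F → F . d]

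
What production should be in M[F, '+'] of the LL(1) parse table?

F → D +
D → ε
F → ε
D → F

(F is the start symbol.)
To find M[F, '+'], we find productions for F where '+' is in the predict set (PREDICT(N → α) = (FIRST(α) \ {ε}) ∪ (FOLLOW(N) if α ⇒* ε)).

Relevant sets:
  FIRST(D) = { '+', ε }
  FOLLOW(F) = { $, '+' }

F → D +: PREDICT = { '+' }
  '+' is in predict set, so this production goes in M[F, '+']
F → ε: PREDICT = { $, '+' }
  '+' is in predict set, so this production goes in M[F, '+']

M[F, '+'] = F → D +, F → ε  (a multiply-defined cell — the grammar is not LL(1))

Answer: F → D +, F → ε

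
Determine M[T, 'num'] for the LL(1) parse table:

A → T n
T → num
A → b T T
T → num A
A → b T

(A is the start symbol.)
To find M[T, 'num'], we find productions for T where 'num' is in the predict set (PREDICT(N → α) = (FIRST(α) \ {ε}) ∪ (FOLLOW(N) if α ⇒* ε)).

T → num: PREDICT = { 'num' }
  'num' is in predict set, so this production goes in M[T, 'num']
T → num A: PREDICT = { 'num' }
  'num' is in predict set, so this production goes in M[T, 'num']

M[T, 'num'] = T → num, T → num A  (a multiply-defined cell — the grammar is not LL(1))

Answer: T → num, T → num A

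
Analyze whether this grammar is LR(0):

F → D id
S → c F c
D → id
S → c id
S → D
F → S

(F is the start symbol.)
Augment with F' → F and build the canonical LR(0) collection (I0 = CLOSURE({[F' → . F]}), then GOTO on every symbol after a dot until no new states appear). It has 10 states:
  I0: { [D → . id], [F → . D id], [F → . S], [F' → . F], [S → . D], [S → . c F c], [S → . c id] }  — shift
  I1: { [F → D . id], [S → D .] }  — shift, reduce
  I2: { [F' → F .] }  — accept
  I3: { [F → S .] }  — reduce
  I4: { [D → . id], [F → . D id], [F → . S], [S → . D], [S → . c F c], [S → . c id], [S → c . F c], [S → c . id] }  — shift
  I5: { [D → id .] }  — reduce
  I6: { [S → c F . c] }  — shift
  I7: { [D → id .], [S → c id .] }  — 2 reduces
  I8: { [S → c F c .] }  — reduce
  I9: { [F → D id .] }  — reduce

Conflict in state I1:
  Shift-reduce conflict between [S → D .] and [F → D . id]
So the grammar is NOT LR(0).

Answer: No. Shift-reduce conflict between [S → D .] and [F → D . id]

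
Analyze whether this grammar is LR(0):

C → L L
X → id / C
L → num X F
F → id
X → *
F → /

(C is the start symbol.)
Yes, the grammar is LR(0)

A grammar is LR(0) if no state in the canonical LR(0) collection has:
  - both a shift item (dot before a terminal) and a complete item (shift-reduce conflict), or
  - two or more complete items (reduce-reduce conflict; the accept item [C' → C .] counts as a complete item here).

Augment with C' → C and build the canonical LR(0) collection (I0 = CLOSURE({[C' → . C]}), then GOTO on every symbol after a dot until no new states appear). It has 13 states:
  I0: { [C → . L L], [C' → . C], [L → . num X F] }  — shift
  I1: { [C' → C .] }  — accept
  I2: { [C → L . L], [L → . num X F] }  — shift
  I3: { [L → num . X F], [X → . *], [X → . id / C] }  — shift
  I4: { [X → * .] }  — reduce
  I5: { [F → . /], [F → . id], [L → num X . F] }  — shift
  I6: { [X → id . / C] }  — shift
  I7: { [C → . L L], [L → . num X F], [X → id / . C] }  — shift
  I8: { [X → id / C .] }  — reduce
  I9: { [F → / .] }  — reduce
  I10: { [L → num X F .] }  — reduce
  I11: { [F → id .] }  — reduce
  I12: { [C → L L .] }  — reduce

Every state is either a pure shift/goto state or contains exactly one complete item and nothing to shift — no conflicts. The grammar is LR(0).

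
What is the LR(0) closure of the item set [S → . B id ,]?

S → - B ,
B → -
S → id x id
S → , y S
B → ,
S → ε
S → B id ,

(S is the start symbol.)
{ [B → . ,], [B → . -], [S → . B id ,] }

To compute CLOSURE, for each item [A → α.Bβ] where B is a non-terminal, add [B → .γ] for all productions B → γ; repeat for the newly added items until nothing changes.

Start with: [S → . B id ,]
  [S → . B id ,] has the dot before B: add [B → . -], [B → . ,]
No further items can be added.

CLOSURE = { [B → . ,], [B → . -], [S → . B id ,] }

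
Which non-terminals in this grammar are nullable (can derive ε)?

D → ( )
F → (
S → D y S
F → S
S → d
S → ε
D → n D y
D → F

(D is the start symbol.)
A non-terminal is nullable if it can derive ε (the empty string): either it has an ε-production, or it has a production whose right-hand side consists entirely of nullable non-terminals.

ε-productions: S → ε
So S is immediately nullable.
F → S: every symbol on the right is nullable, so F is nullable too.
D → F: every symbol on the right is nullable, so D is nullable too.
Every non-terminal is now nullable.
Nullable = { 'D', 'F', 'S' }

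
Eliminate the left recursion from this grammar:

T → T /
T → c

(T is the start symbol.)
T is directly left-recursive. The standard transformation for
  A → A α₁ | ... | A α_m | β₁ | ... | β_n
is
  A  → β₁ A' | ... | β_n A'
  A' → α₁ A' | ... | α_m A' | ε

T → c becomes T → c T'
T → T / becomes T' → / T'
Add T' → ε

Resulting grammar:
T → c T'
T' → / T'
T' → ε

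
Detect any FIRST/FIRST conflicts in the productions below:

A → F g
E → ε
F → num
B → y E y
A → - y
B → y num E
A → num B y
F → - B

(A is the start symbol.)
A FIRST/FIRST conflict occurs when two productions N → α and N → β for the same non-terminal have FIRST(α) ∩ FIRST(β) ≠ ∅ (with ε ∈ FIRST of a nullable right-hand side, so two nullable alternatives also conflict).

FIRST sets of the non-terminals at (or reachable through a nullable prefix from) the front of some alternative:
  FIRST(F) = { '-', 'num' }

Productions for A:
  A → F g: FIRST = { '-', 'num' }
  A → - y: FIRST = { '-' }
  A → num B y: FIRST = { 'num' }
Productions for F:
  F → num: FIRST = { 'num' }
  F → - B: FIRST = { '-' }
Productions for B:
  B → y E y: FIRST = { 'y' }
  B → y num E: FIRST = { 'y' }
E has only one production, so no FIRST/FIRST conflict is possible there.

Conflict for A: A → F g and A → - y
  Overlap: { '-' }
Conflict for A: A → F g and A → num B y
  Overlap: { 'num' }
Conflict for B: B → y E y and B → y num E
  Overlap: { 'y' }

Answer: Yes. A → F g / A → '-' y on { '-' }; A → F g / A → num B y on { 'num' }; B → y E y / B → y num E on { 'y' }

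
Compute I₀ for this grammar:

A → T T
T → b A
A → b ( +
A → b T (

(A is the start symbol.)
First, augment the grammar with A' → A
I₀ = CLOSURE({ [A' → . A] }):
  [A' → . A] has the dot before A: add [A → . T T], [A → . b ( +], [A → . b T (]
  [A → . T T] has the dot before T: add [T → . b A]
No further items can be added.

I₀ = { [A → . T T], [A → . b ( +], [A → . b T (], [A' → . A], [T → . b A] }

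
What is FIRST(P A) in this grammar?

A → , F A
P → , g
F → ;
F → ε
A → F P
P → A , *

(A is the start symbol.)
{ ',', ';' }

FIRST sets of the non-terminals involved (from the grammar, by fixed-point iteration):
  FIRST(P) = { ',', ';' }

To compute FIRST(P A), process the symbols left to right:
Symbol P is a non-terminal. Add FIRST(P) \ {ε} = { ',', ';' }
P is not nullable (ε ∉ FIRST(P)), so stop here.
FIRST(P A) = { ',', ';' }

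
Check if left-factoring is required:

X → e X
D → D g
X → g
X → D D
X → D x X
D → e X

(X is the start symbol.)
Left-factoring is needed when two productions for the same non-terminal
share a common prefix on the right-hand side.

Productions for X:
  X → e X
  X → g
  X → D D
  X → D x X
Productions for D:
  D → D g
  D → e X

Found common prefix 'D' in productions for X

Answer: Yes, X has productions with common prefix 'D'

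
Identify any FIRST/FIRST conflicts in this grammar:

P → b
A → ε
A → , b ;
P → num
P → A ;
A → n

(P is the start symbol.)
A FIRST/FIRST conflict occurs when two productions N → α and N → β for the same non-terminal have FIRST(α) ∩ FIRST(β) ≠ ∅ (with ε ∈ FIRST of a nullable right-hand side, so two nullable alternatives also conflict).

FIRST sets of the non-terminals at (or reachable through a nullable prefix from) the front of some alternative:
  FIRST(A) = { ',', 'n', ε }

Productions for P:
  P → b: FIRST = { 'b' }
  P → num: FIRST = { 'num' }
  P → A ;: FIRST = { ',', ';', 'n' }
Productions for A:
  A → ε: FIRST = { ε }
  A → , b ;: FIRST = { ',' }
  A → n: FIRST = { 'n' }

All alternatives of each non-terminal have pairwise disjoint FIRST sets.

Answer: No FIRST/FIRST conflicts.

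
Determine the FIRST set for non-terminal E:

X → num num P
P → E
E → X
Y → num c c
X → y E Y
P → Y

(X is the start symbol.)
FIRST sets of the other non-terminals involved (by the same procedure, iterated to a fixed point):
  FIRST(X) = { 'num', 'y' }

From E → X:
  - X is a non-terminal: add FIRST(X) \ {ε} = { 'num', 'y' }
    X is not nullable, so stop

Collecting: FIRST(E) = { 'num', 'y' }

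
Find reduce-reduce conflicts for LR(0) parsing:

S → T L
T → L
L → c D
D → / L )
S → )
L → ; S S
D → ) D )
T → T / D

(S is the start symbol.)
Augment with S' → S and build the canonical LR(0) collection (I0 = CLOSURE({[S' → . S]}), then GOTO on every symbol after a dot until no new states appear). It has 19 states:
  I0: { [L → . ; S S], [L → . c D], [S → . )], [S → . T L], [S' → . S], [T → . L], [T → . T / D] }  — shift
  I1: { [S → ) .] }  — reduce
  I2: { [L → . ; S S], [L → . c D], [L → ; . S S], [S → . )], [S → . T L], [T → . L], [T → . T / D] }  — shift
  I3: { [T → L .] }  — reduce
  I4: { [S' → S .] }  — accept
  I5: { [L → . ; S S], [L → . c D], [S → T . L], [T → T . / D] }  — shift
  I6: { [D → . ) D )], [D → . / L )], [L → c . D] }  — shift
  I7: { [D → ) . D )], [D → . ) D )], [D → . / L )] }  — shift
  I8: { [D → / . L )], [L → . ; S S], [L → . c D] }  — shift
  I9: { [L → c D .] }  — reduce
  I10: { [D → / L . )] }  — shift
  I11: { [D → / L ) .] }  — reduce
  I12: { [D → ) D . )] }  — shift
  I13: { [D → ) D ) .] }  — reduce
  I14: { [D → . ) D )], [D → . / L )], [T → T / . D] }  — shift
  I15: { [S → T L .] }  — reduce
  I16: { [T → T / D .] }  — reduce
  I17: { [L → . ; S S], [L → . c D], [L → ; S . S], [S → . )], [S → . T L], [T → . L], [T → . T / D] }  — shift
  I18: { [L → ; S S .] }  — reduce

No state contains more than one complete item.

Answer: No reduce-reduce conflicts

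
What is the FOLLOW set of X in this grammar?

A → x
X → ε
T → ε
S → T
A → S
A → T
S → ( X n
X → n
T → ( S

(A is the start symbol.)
To compute FOLLOW(X), find every occurrence of X on a right-hand side N → α X β: add FIRST(β) \ {ε}, and if β is empty or nullable also add FOLLOW(N). Iterate to a fixed point.

In S → ( X n: X is followed by n, add FIRST(n) \ {ε} = { 'n' }

Taking the union: FOLLOW(X) = { 'n' }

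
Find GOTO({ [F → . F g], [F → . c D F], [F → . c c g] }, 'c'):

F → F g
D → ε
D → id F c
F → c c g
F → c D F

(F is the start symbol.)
{ [D → . id F c], [D → .], [F → c . D F], [F → c . c g] }

GOTO(I, 'c') = CLOSURE({ [A → αX.β] : [A → α.Xβ] ∈ I, X = 'c' })

Items with dot before 'c', with the dot advanced:
  [F → . c D F] → [F → c . D F]
  [F → . c c g] → [F → c . c g]
Closure of the advanced items:
  [F → c . D F] has the dot before D: add [D → .], [D → . id F c]

GOTO = { [D → . id F c], [D → .], [F → c . D F], [F → c . c g] }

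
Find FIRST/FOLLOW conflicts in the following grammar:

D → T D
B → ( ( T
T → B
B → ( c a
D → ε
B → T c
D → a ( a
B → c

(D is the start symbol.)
A FIRST/FOLLOW conflict occurs when a non-terminal N has a nullable alternative N → β (β ⇒* ε) and another alternative N → α with FIRST(α) ∩ FOLLOW(N) ≠ ∅: on such a lookahead the parser cannot decide between expanding α and letting N vanish via β.

Nullable non-terminals: D.
FIRST sets used below: FIRST(T) = { '(', 'c' }

D: nullable alternative(s) D → ε; FOLLOW(D) = { $ }
  D → T D: FIRST \ {ε} = { '(', 'c' } — disjoint from FOLLOW(D)
  D → ε: FIRST \ {ε} = { } — this is the only nullable alternative, skip
  D → a ( a: FIRST \ {ε} = { 'a' } — disjoint from FOLLOW(D)

B, T have no nullable alternative, so no FIRST/FOLLOW check is needed there.

No FIRST/FOLLOW conflicts found.

Answer: No FIRST/FOLLOW conflicts.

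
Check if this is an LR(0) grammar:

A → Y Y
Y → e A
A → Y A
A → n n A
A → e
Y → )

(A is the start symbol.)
A grammar is LR(0) if no state in the canonical LR(0) collection has:
  - both a shift item (dot before a terminal) and a complete item (shift-reduce conflict), or
  - two or more complete items (reduce-reduce conflict; the accept item [A' → A .] counts as a complete item here).

Augment with A' → A and build the canonical LR(0) collection (I0 = CLOSURE({[A' → . A]}), then GOTO on every symbol after a dot until no new states appear). It has 11 states:
  I0: { [A → . Y A], [A → . Y Y], [A → . e], [A → . n n A], [A' → . A], [Y → . )], [Y → . e A] }  — shift
  I1: { [Y → ) .] }  — reduce
  I2: { [A' → A .] }  — accept
  I3: { [A → . Y A], [A → . Y Y], [A → . e], [A → . n n A], [A → Y . A], [A → Y . Y], [Y → . )], [Y → . e A] }  — shift
  I4: { [A → . Y A], [A → . Y Y], [A → . e], [A → . n n A], [A → e .], [Y → . )], [Y → . e A], [Y → e . A] }  — shift, reduce
  I5: { [A → n . n A] }  — shift
  I6: { [A → . Y A], [A → . Y Y], [A → . e], [A → . n n A], [A → n n . A], [Y → . )], [Y → . e A] }  — shift
  I7: { [A → n n A .] }  — reduce
  I8: { [Y → e A .] }  — reduce
  I9: { [A → Y A .] }  — reduce
  I10: { [A → . Y A], [A → . Y Y], [A → . e], [A → . n n A], [A → Y . A], [A → Y . Y], [A → Y Y .], [Y → . )], [Y → . e A] }  — shift, reduce

Conflict in state I4:
  Shift-reduce conflict between [A → e .] and [A → . e]
So the grammar is NOT LR(0).

Answer: No. Shift-reduce conflict between [A → e .] and [A → . e]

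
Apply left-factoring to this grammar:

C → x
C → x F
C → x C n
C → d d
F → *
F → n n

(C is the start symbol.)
C → x C'
C' → ε
C' → F
C' → C n
C → d d
F → *
F → n n

Left-factoring transforms A → αβ₁ | αβ₂ into A → αA' and A' → β₁ | β₂
(α is the longest common prefix among the alternatives). Repeat until
no nonterminal has two alternatives with a common prefix.

Round 1: C has alternatives sharing prefix 'x'. Introduce C': C → x C'
  Add: C' → ε
  Add: C' → F
  Add: C' → C n

No remaining common prefixes — done.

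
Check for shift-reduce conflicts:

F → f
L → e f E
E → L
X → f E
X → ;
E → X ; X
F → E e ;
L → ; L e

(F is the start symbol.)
A shift-reduce conflict occurs when an LR(0) state has both:
  - a complete (reduce) item [A → α .] (dot at the end), and
  - a shift item [B → β . c γ] (dot before a terminal).

Augment with F' → F and build the canonical LR(0) collection (I0 = CLOSURE({[F' → . F]}), then GOTO on every symbol after a dot until no new states appear). It has 20 states:
  I0: { [E → . L], [E → . X ; X], [F → . E e ;], [F → . f], [F' → . F], [L → . ; L e], [L → . e f E], [X → . ;], [X → . f E] }  — shift
  I1: { [L → . ; L e], [L → . e f E], [L → ; . L e], [X → ; .] }  — shift, reduce
  I2: { [F → E . e ;] }  — shift
  I3: { [F' → F .] }  — accept
  I4: { [E → L .] }  — reduce
  I5: { [E → X . ; X] }  — shift
  I6: { [L → e . f E] }  — shift
  I7: { [E → . L], [E → . X ; X], [F → f .], [L → . ; L e], [L → . e f E], [X → . ;], [X → . f E], [X → f . E] }  — shift, reduce
  I8: { [X → f E .] }  — reduce
  I9: { [E → . L], [E → . X ; X], [L → . ; L e], [L → . e f E], [X → . ;], [X → . f E], [X → f . E] }  — shift
  I10: { [E → . L], [E → . X ; X], [L → . ; L e], [L → . e f E], [L → e f . E], [X → . ;], [X → . f E] }  — shift
  I11: { [L → e f E .] }  — reduce
  I12: { [E → X ; . X], [X → . ;], [X → . f E] }  — shift
  I13: { [X → ; .] }  — reduce
  I14: { [E → X ; X .] }  — reduce
  I15: { [F → E e . ;] }  — shift
  I16: { [F → E e ; .] }  — reduce
  I17: { [L → . ; L e], [L → . e f E], [L → ; . L e] }  — shift
  I18: { [L → ; L . e] }  — shift
  I19: { [L → ; L e .] }  — reduce

I1 contains reduce item [X → ; .] and shift items [L → . ; L e], [L → . e f E] — shift-reduce conflict.
I7 contains reduce item [F → f .] and shift items [L → . ; L e], [L → . e f E], [X → . ;], [X → . f E] — shift-reduce conflict.

Answer: Yes — I1: [X → ; .] vs [L → . ; L e]; I7: [F → f .] vs [L → . ; L e]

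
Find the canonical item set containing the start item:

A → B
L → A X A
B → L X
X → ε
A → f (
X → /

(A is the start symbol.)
{ [A → . B], [A → . f (], [A' → . A], [B → . L X], [L → . A X A] }

First, augment the grammar with A' → A
I₀ = CLOSURE({ [A' → . A] }):
  [A' → . A] has the dot before A: add [A → . B], [A → . f (]
  [A → . B] has the dot before B: add [B → . L X]
  [B → . L X] has the dot before L: add [L → . A X A]
No further items can be added.

I₀ = { [A → . B], [A → . f (], [A' → . A], [B → . L X], [L → . A X A] }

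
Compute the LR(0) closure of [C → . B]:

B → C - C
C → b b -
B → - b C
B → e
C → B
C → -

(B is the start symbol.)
{ [B → . - b C], [B → . C - C], [B → . e], [C → . -], [C → . B], [C → . b b -] }

Start with: [C → . B]
  [C → . B] has the dot before B: add [B → . C - C], [B → . - b C], [B → . e]
  [B → . C - C] has the dot before C: add [C → . b b -], [C → . -]
No further items can be added.

CLOSURE = { [B → . - b C], [B → . C - C], [B → . e], [C → . -], [C → . B], [C → . b b -] }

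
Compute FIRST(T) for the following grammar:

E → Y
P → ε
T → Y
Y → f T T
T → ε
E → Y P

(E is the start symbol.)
{ 'f', ε }

FIRST sets of the other non-terminals involved (by the same procedure, iterated to a fixed point):
  FIRST(Y) = { 'f' }

From T → Y:
  - Y is a non-terminal: add FIRST(Y) \ {ε} = { 'f' }
    Y is not nullable, so stop
From T → ε:
  - ε-production, so ε ∈ FIRST(T)

Collecting: FIRST(T) = { 'f', ε }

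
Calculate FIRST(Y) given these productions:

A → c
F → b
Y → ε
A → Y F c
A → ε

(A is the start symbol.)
From Y → ε:
  - ε-production, so ε ∈ FIRST(Y)

Collecting: FIRST(Y) = { ε }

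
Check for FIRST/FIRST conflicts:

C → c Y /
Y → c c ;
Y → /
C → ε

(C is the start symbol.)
A FIRST/FIRST conflict occurs when two productions N → α and N → β for the same non-terminal have FIRST(α) ∩ FIRST(β) ≠ ∅ (with ε ∈ FIRST of a nullable right-hand side, so two nullable alternatives also conflict).

Productions for C:
  C → c Y /: FIRST = { 'c' }
  C → ε: FIRST = { ε }
Productions for Y:
  Y → c c ;: FIRST = { 'c' }
  Y → /: FIRST = { '/' }

All alternatives of each non-terminal have pairwise disjoint FIRST sets.

Answer: No FIRST/FIRST conflicts.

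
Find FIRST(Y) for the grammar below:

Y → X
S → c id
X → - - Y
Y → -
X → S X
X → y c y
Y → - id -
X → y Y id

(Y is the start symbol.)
{ '-', 'c', 'y' }

To compute FIRST(Y), examine every production with Y on the left-hand side, reading each right-hand side left to right until a non-nullable symbol is reached.

FIRST sets of the other non-terminals involved (by the same procedure, iterated to a fixed point):
  FIRST(X) = { '-', 'c', 'y' }

From Y → X:
  - X is a non-terminal: add FIRST(X) \ {ε} = { '-', 'c', 'y' }
    X is not nullable, so stop
From Y → -:
  - '-' is a terminal: add '-' and stop
From Y → - id -:
  - '-' is a terminal: add '-' and stop

Collecting: FIRST(Y) = { '-', 'c', 'y' }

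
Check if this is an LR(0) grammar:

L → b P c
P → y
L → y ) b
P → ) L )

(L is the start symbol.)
A grammar is LR(0) if no state in the canonical LR(0) collection has:
  - both a shift item (dot before a terminal) and a complete item (shift-reduce conflict), or
  - two or more complete items (reduce-reduce conflict; the accept item [L' → L .] counts as a complete item here).

Augment with L' → L and build the canonical LR(0) collection (I0 = CLOSURE({[L' → . L]}), then GOTO on every symbol after a dot until no new states appear). It has 12 states:
  I0: { [L → . b P c], [L → . y ) b], [L' → . L] }  — shift
  I1: { [L' → L .] }  — accept
  I2: { [L → b . P c], [P → . ) L )], [P → . y] }  — shift
  I3: { [L → y . ) b] }  — shift
  I4: { [L → y ) . b] }  — shift
  I5: { [L → y ) b .] }  — reduce
  I6: { [L → . b P c], [L → . y ) b], [P → ) . L )] }  — shift
  I7: { [L → b P . c] }  — shift
  I8: { [P → y .] }  — reduce
  I9: { [L → b P c .] }  — reduce
  I10: { [P → ) L . )] }  — shift
  I11: { [P → ) L ) .] }  — reduce

Every state is either a pure shift/goto state or contains exactly one complete item and nothing to shift — no conflicts. The grammar is LR(0).

Answer: Yes, the grammar is LR(0)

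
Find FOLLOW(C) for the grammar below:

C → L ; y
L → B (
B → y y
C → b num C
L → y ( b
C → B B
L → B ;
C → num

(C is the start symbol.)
C is the start symbol, so $ ∈ FOLLOW(C).
In C → b num C: C is at the end; this adds FOLLOW(C) to itself — nothing new

Taking the union: FOLLOW(C) = { $ }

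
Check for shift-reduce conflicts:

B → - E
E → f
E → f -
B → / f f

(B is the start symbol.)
Augment with B' → B and build the canonical LR(0) collection (I0 = CLOSURE({[B' → . B]}), then GOTO on every symbol after a dot until no new states appear). It has 9 states:
  I0: { [B → . - E], [B → . / f f], [B' → . B] }  — shift
  I1: { [B → - . E], [E → . f -], [E → . f] }  — shift
  I2: { [B → / . f f] }  — shift
  I3: { [B' → B .] }  — accept
  I4: { [B → / f . f] }  — shift
  I5: { [B → / f f .] }  — reduce
  I6: { [B → - E .] }  — reduce
  I7: { [E → f . -], [E → f .] }  — shift, reduce
  I8: { [E → f - .] }  — reduce

I7 contains reduce item [E → f .] and shift item [E → f . -] — shift-reduce conflict.

Answer: Yes — I7: [E → f .] vs [E → f . -]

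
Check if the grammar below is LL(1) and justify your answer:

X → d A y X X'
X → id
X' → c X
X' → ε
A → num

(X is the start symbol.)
Relevant sets:
  FOLLOW(X') = { $, 'c' }

For X:
  PREDICT(X → d A y X X') = { 'd' }
  PREDICT(X → id) = { 'id' }
For X':
  PREDICT(X' → c X) = { 'c' }
  PREDICT(X' → ε) = { $, 'c' }
A has a single production, so nothing to check there.

Conflict found: Predict set conflict for X': { 'c' }
The grammar is NOT LL(1).

Answer: No. Predict set conflict for X': { 'c' }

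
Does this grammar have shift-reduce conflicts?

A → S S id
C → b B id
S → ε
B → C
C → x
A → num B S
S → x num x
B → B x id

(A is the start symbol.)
Yes — I0: [S → .] vs [A → . num B S]; I2: [S → .] vs [S → . x num x]; I7: [S → .] vs [B → B . x id]

A shift-reduce conflict occurs when an LR(0) state has both:
  - a complete (reduce) item [A → α .] (dot at the end), and
  - a shift item [B → β . c γ] (dot before a terminal).

Augment with A' → A and build the canonical LR(0) collection (I0 = CLOSURE({[A' → . A]}), then GOTO on every symbol after a dot until no new states appear). It has 19 states:
  I0: { [A → . S S id], [A → . num B S], [A' → . A], [S → . x num x], [S → .] }  — shift, reduce
  I1: { [A' → A .] }  — accept
  I2: { [A → S . S id], [S → . x num x], [S → .] }  — shift, reduce
  I3: { [A → num . B S], [B → . B x id], [B → . C], [C → . b B id], [C → . x] }  — shift
  I4: { [S → x . num x] }  — shift
  I5: { [S → x num . x] }  — shift
  I6: { [S → x num x .] }  — reduce
  I7: { [A → num B . S], [B → B . x id], [S → . x num x], [S → .] }  — shift, reduce
  I8: { [B → C .] }  — reduce
  I9: { [B → . B x id], [B → . C], [C → . b B id], [C → . x], [C → b . B id] }  — shift
  I10: { [C → x .] }  — reduce
  I11: { [B → B . x id], [C → b B . id] }  — shift
  I12: { [C → b B id .] }  — reduce
  I13: { [B → B x . id] }  — shift
  I14: { [B → B x id .] }  — reduce
  I15: { [A → num B S .] }  — reduce
  I16: { [B → B x . id], [S → x . num x] }  — shift
  I17: { [A → S S . id] }  — shift
  I18: { [A → S S id .] }  — reduce

I0 contains reduce item [S → .] and shift items [A → . num B S], [S → . x num x] — shift-reduce conflict.
I2 contains reduce item [S → .] and shift item [S → . x num x] — shift-reduce conflict.
I7 contains reduce item [S → .] and shift items [B → B . x id], [S → . x num x] — shift-reduce conflict.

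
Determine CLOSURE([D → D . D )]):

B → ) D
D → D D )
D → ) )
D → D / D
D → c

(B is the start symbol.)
{ [D → . ) )], [D → . D / D], [D → . D D )], [D → . c], [D → D . D )] }

To compute CLOSURE, for each item [A → α.Bβ] where B is a non-terminal, add [B → .γ] for all productions B → γ; repeat for the newly added items until nothing changes.

Start with: [D → D . D )]
  [D → D . D )] has the dot before D: add [D → . D D )], [D → . ) )], [D → . D / D], [D → . c]
No further items can be added.

CLOSURE = { [D → . ) )], [D → . D / D], [D → . D D )], [D → . c], [D → D . D )] }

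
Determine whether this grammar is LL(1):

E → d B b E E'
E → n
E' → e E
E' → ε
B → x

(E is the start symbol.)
No. Predict set conflict for E': { 'e' }

A grammar is LL(1) if for each non-terminal N with multiple productions, the predict sets of those productions are pairwise disjoint, where PREDICT(N → α) = (FIRST(α) \ {ε}) ∪ (FOLLOW(N) if α ⇒* ε).

Relevant sets:
  FOLLOW(E') = { $, 'e' }

For E:
  PREDICT(E → d B b E E') = { 'd' }
  PREDICT(E → n) = { 'n' }
For E':
  PREDICT(E' → e E) = { 'e' }
  PREDICT(E' → ε) = { $, 'e' }
B has a single production, so nothing to check there.

Conflict found: Predict set conflict for E': { 'e' }
The grammar is NOT LL(1).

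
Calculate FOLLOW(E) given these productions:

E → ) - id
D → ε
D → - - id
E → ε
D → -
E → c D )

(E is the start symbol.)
To compute FOLLOW(E), find every occurrence of E on a right-hand side N → α E β: add FIRST(β) \ {ε}, and if β is empty or nullable also add FOLLOW(N). Iterate to a fixed point.

E is the start symbol, so $ ∈ FOLLOW(E).
E does not occur on any right-hand side.

Taking the union: FOLLOW(E) = { $ }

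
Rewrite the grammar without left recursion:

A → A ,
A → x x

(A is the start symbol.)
A is directly left-recursive. The standard transformation for
  A → A α₁ | ... | A α_m | β₁ | ... | β_n
is
  A  → β₁ A' | ... | β_n A'
  A' → α₁ A' | ... | α_m A' | ε

A → x x becomes A → x x A'
A → A , becomes A' → , A'
Add A' → ε

Resulting grammar:
A → x x A'
A' → , A'
A' → ε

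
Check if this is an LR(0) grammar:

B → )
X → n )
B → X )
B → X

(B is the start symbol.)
No. Shift-reduce conflict between [B → X .] and [B → X . )]

Augment with B' → B and build the canonical LR(0) collection (I0 = CLOSURE({[B' → . B]}), then GOTO on every symbol after a dot until no new states appear). It has 7 states:
  I0: { [B → . )], [B → . X )], [B → . X], [B' → . B], [X → . n )] }  — shift
  I1: { [B → ) .] }  — reduce
  I2: { [B' → B .] }  — accept
  I3: { [B → X . )], [B → X .] }  — shift, reduce
  I4: { [X → n . )] }  — shift
  I5: { [X → n ) .] }  — reduce
  I6: { [B → X ) .] }  — reduce

Conflict in state I3:
  Shift-reduce conflict between [B → X .] and [B → X . )]
So the grammar is NOT LR(0).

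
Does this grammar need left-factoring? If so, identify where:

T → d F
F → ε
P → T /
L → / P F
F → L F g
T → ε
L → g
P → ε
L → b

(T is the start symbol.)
Left-factoring is needed when two productions for the same non-terminal
share a common prefix on the right-hand side.

Productions for T:
  T → d F
  T → ε
Productions for F:
  F → ε
  F → L F g
Productions for P:
  P → T /
  P → ε
Productions for L:
  L → / P F
  L → g
  L → b

No common prefixes found.

Answer: No, left-factoring is not needed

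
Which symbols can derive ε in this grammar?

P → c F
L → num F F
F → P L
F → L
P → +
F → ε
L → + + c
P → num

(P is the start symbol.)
{ 'F' }

A non-terminal is nullable if it can derive ε (the empty string): either it has an ε-production, or it has a production whose right-hand side consists entirely of nullable non-terminals.

ε-productions: F → ε
So F is immediately nullable.
No further non-terminal can be added: every production for the remaining non-terminals contains a terminal or a non-nullable non-terminal.
Nullable = { 'F' }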